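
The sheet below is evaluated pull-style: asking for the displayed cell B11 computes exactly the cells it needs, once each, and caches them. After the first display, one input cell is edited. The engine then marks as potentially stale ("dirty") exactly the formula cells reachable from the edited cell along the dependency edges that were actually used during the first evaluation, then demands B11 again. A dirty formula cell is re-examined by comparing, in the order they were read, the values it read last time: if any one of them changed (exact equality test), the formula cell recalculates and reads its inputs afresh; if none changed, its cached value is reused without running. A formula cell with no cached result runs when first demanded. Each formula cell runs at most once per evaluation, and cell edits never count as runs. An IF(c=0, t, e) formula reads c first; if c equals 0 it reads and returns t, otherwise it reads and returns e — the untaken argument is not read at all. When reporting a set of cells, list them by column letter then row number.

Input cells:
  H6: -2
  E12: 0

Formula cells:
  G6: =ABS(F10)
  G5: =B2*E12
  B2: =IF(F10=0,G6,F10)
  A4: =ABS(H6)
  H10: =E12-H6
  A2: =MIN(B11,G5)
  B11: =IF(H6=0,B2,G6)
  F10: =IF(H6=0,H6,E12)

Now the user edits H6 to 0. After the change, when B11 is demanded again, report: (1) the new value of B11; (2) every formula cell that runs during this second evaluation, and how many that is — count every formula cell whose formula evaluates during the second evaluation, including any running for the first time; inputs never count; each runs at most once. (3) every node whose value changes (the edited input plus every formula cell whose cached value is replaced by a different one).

First demand of the output computes:
  F10 = IF(H6=0: H6=-2 -> else branch E12) = 0
  G6 = ABS(0) = 0
  B11 = IF(H6=0: H6=-2 -> else branch G6) = 0

After the edit, cleaning proceeds:
  F10: a read changed (H6 -2->0) — executes, giving 0 — identical to its old value.
  G6: dirty, but its reads are unchanged (F10 unchanged); cached 0 stands.
  B2: had never run; runs now, result 0.
  B11: a read changed (H6 -2->0) — executes, giving 0 — identical to its old value.

Note the branch switch — B2 had no cache and runs now for the first time.

Demanding B11 again yields 0.
3 formula cells run: B2, B11, F10.
The nodes whose values change: H6.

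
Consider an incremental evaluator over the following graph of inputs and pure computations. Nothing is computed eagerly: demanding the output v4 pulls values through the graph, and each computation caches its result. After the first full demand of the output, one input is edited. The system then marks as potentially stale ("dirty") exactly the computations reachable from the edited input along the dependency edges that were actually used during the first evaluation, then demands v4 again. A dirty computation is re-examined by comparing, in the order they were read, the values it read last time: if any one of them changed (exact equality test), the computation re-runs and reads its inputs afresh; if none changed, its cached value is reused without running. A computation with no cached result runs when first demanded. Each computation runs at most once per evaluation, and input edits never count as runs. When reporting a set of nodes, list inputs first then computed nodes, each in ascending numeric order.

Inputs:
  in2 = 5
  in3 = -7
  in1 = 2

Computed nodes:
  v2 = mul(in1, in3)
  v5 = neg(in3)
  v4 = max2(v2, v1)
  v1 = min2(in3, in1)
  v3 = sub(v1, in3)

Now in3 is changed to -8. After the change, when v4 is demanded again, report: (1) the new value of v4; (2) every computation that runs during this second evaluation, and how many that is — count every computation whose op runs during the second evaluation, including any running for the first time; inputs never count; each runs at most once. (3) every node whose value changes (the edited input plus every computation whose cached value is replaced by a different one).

v4 now evaluates to -8.
Run set: v1, v2, v4 (3 run).
Changed values: in3, v1, v2, v4.

Initial pass — values computed on the first demand:
  v1 = min2(-7, 2) = -7
  v2 = mul(2, -7) = -14
  v4 = max2(-14, -7) = -7

Second demand — change propagation:
  v1: re-runs because in3 -7->-8; new result -8.
  v2: re-runs because in3 -7->-8; new result -16.
  v4: re-runs because v2 -14->-16; v1 -7->-8; new result -8.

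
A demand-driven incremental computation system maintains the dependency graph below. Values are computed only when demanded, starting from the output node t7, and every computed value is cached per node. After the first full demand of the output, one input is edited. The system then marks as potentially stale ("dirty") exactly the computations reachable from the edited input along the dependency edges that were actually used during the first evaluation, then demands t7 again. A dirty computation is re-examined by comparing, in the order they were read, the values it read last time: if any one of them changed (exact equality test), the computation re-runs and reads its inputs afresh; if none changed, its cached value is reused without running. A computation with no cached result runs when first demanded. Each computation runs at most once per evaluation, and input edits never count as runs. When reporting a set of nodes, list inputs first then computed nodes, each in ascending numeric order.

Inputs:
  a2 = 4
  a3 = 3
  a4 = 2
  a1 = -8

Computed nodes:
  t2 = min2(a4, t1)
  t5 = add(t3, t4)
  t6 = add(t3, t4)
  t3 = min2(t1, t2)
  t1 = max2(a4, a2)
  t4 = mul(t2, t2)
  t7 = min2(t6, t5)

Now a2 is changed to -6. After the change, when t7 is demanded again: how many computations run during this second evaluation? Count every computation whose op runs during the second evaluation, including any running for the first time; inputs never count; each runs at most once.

First evaluation (everything demanded from the output):
  t1 = max2(2, 4) = 4
  t2 = min2(2, 4) = 2
  t3 = min2(4, 2) = 2
  t4 = mul(2, 2) = 4
  t5 = add(2, 4) = 6
  t6 = add(2, 4) = 6
  t7 = min2(6, 6) = 6

Propagation after the edit:
  t1: runs — a2 4->-6; result 2.
  t2: runs — t1 4->2; result 2 (same value as before).
  t3: runs — t1 4->2; result 2 (same value as before).
  t4: checked — values it read are unchanged (t2 unchanged, t2 unchanged); reused cached 4 without running.
  t5: checked — values it read are unchanged (t3 unchanged, t4 unchanged); reused cached 6 without running.
  t6: checked — values it read are unchanged (t3 unchanged, t4 unchanged); reused cached 6 without running.
  t7: checked — values it read are unchanged (t6 unchanged, t5 unchanged); reused cached 6 without running.

Key observation: the cutoff stops propagation at t4 — its inputs' values are unchanged, so it reuses its cache.

Computations that run: t1, t2, t3 — 3 in total.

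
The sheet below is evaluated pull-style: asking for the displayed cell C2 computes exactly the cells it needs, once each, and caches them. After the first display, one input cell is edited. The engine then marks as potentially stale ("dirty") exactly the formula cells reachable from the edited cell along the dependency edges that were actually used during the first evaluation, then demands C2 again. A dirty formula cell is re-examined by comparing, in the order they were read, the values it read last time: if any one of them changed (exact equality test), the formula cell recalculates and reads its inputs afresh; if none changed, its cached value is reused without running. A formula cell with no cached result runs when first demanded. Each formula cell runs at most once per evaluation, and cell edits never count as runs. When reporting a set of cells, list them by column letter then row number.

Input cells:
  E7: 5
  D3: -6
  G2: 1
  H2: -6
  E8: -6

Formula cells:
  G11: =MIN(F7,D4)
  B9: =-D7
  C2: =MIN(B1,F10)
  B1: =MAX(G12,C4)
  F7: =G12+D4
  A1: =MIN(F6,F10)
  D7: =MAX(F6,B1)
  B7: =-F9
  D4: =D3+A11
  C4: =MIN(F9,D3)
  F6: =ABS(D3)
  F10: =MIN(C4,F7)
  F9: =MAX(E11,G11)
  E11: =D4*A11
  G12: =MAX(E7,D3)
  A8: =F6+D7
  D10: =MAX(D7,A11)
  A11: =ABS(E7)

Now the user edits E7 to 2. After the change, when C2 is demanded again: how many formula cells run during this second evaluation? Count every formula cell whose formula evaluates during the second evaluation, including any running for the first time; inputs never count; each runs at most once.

First demand of the output computes:
  A11 = ABS(5) = 5
  D4 = -6 + 5 = -1
  E11 = -1 * 5 = -5
  G12 = MAX(5, -6) = 5
  F7 = 5 + -1 = 4
  G11 = MIN(4, -1) = -1
  F9 = MAX(-5, -1) = -1
  C4 = MIN(-1, -6) = -6
  B1 = MAX(5, -6) = 5
  F10 = MIN(-6, 4) = -6
  C2 = MIN(5, -6) = -6

After the edit, cleaning proceeds:
  A11: a read changed (E7 5->2) — executes, giving 2.
  D4: a read changed (A11 5->2) — executes, giving -4.
  E11: a read changed (D4 -1->-4; A11 5->2) — executes, giving -8.
  G12: a read changed (E7 5->2) — executes, giving 2.
  F7: a read changed (G12 5->2; D4 -1->-4) — executes, giving -2.
  G11: a read changed (F7 4->-2; D4 -1->-4) — executes, giving -4.
  F9: a read changed (E11 -5->-8; G11 -1->-4) — executes, giving -4.
  C4: a read changed (F9 -1->-4) — executes, giving -6 — identical to its old value.
  B1: a read changed (G12 5->2) — executes, giving 2.
  F10: a read changed (F7 4->-2) — executes, giving -6 — identical to its old value.
  C2: a read changed (B1 5->2) — executes, giving -6 — identical to its old value.

11 formula cells run: A11, B1, C2, C4, D4, E11, F7, F9, F10, G11, G12.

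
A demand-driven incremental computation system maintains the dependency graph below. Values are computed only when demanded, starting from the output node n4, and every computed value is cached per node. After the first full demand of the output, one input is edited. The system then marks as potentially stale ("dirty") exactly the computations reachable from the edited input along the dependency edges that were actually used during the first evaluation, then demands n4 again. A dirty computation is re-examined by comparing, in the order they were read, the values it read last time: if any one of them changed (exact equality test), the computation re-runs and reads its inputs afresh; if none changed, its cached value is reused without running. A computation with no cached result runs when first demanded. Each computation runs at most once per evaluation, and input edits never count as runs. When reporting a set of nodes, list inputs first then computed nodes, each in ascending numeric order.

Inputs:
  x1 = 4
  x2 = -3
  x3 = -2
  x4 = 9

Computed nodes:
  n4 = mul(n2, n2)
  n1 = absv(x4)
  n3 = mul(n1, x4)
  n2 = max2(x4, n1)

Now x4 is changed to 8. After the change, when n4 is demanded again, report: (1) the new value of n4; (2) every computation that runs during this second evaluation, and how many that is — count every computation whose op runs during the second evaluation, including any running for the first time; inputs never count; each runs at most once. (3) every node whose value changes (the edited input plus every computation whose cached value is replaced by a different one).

New value of n4: 64.
Computations that run: n1, n2, n4 — 3 in total.
Values that change: x4, n1, n2, n4.

First evaluation (everything demanded from the output):
  n1 = absv(9) = 9
  n2 = max2(9, 9) = 9
  n4 = mul(9, 9) = 81

Propagation after the edit:
  n1: runs — x4 9->8; result 8.
  n2: runs — x4 9->8; n1 9->8; result 8.
  n4: runs — n2 9->8; n2 9->8; result 64.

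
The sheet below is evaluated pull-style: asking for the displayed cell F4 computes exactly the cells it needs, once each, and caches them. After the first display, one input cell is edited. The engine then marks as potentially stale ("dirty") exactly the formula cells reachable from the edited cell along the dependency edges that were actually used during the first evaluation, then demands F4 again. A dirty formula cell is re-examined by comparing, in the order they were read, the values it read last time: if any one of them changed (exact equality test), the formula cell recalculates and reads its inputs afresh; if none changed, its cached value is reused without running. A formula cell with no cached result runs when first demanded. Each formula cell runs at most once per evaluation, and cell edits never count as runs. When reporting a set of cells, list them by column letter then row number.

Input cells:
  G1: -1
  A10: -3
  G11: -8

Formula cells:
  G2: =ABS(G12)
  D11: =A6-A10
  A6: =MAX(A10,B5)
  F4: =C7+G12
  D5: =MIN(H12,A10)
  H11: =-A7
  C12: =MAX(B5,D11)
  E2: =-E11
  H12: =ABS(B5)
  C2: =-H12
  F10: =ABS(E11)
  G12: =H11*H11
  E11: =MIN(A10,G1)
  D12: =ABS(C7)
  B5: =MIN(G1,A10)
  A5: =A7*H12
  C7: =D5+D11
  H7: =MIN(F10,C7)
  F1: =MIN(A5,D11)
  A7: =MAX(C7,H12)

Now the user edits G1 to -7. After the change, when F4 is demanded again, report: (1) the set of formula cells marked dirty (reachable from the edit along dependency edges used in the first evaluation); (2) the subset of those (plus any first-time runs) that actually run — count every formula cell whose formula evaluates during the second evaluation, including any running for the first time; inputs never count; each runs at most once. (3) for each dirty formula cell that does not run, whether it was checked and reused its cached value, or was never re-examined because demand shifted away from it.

The edit dirties: A6, A7, B5, C7, D5, D11, F4, G12, H11, H12.
8 formula cells run: A6, A7, B5, D5, F4, G12, H11, H12.
Cache hits after checking: C7, D11.
Note where the cutoff bites: D11 is checked, finds nothing changed, and keeps its cache.

First demand of the output computes:
  B5 = MIN(-1, -3) = -3
  A6 = MAX(-3, -3) = -3
  D11 = -3 - -3 = 0
  H12 = ABS(-3) = 3
  D5 = MIN(3, -3) = -3
  C7 = -3 + 0 = -3
  A7 = MAX(-3, 3) = 3
  H11 = -(3) = -3
  G12 = -3 * -3 = 9
  F4 = -3 + 9 = 6

After the edit, cleaning proceeds:
  B5: a read changed (G1 -1->-7) — executes, giving -7.
  A6: a read changed (B5 -3->-7) — executes, giving -3 — identical to its old value.
  D11: dirty, but its reads are unchanged (A6 unchanged, A10 unchanged); cached 0 stands.
  H12: a read changed (B5 -3->-7) — executes, giving 7.
  D5: a read changed (H12 3->7) — executes, giving -3 — identical to its old value.
  C7: dirty, but its reads are unchanged (D5 unchanged, D11 unchanged); cached -3 stands.
  A7: a read changed (H12 3->7) — executes, giving 7.
  H11: a read changed (A7 3->7) — executes, giving -7.
  G12: a read changed (H11 -3->-7; H11 -3->-7) — executes, giving 49.
  F4: a read changed (G12 9->49) — executes, giving 46.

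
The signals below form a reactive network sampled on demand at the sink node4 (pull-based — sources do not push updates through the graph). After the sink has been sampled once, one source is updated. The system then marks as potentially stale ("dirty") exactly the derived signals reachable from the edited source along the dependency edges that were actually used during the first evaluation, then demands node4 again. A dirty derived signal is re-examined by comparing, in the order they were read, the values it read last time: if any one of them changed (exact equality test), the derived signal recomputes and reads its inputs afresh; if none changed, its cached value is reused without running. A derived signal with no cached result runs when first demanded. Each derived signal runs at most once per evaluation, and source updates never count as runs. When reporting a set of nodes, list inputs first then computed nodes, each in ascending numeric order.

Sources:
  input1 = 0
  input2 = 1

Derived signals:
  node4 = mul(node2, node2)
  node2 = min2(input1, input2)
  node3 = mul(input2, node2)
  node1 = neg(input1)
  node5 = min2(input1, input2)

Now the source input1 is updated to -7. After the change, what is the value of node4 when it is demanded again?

node4 now evaluates to 49.

Initial pass — values computed on the first demand:
  node2 = min2(0, 1) = 0
  node4 = mul(0, 0) = 0

Second demand — change propagation:
  node2: re-runs because input1 0->-7; new result -7.
  node4: re-runs because node2 0->-7; node2 0->-7; new result 49.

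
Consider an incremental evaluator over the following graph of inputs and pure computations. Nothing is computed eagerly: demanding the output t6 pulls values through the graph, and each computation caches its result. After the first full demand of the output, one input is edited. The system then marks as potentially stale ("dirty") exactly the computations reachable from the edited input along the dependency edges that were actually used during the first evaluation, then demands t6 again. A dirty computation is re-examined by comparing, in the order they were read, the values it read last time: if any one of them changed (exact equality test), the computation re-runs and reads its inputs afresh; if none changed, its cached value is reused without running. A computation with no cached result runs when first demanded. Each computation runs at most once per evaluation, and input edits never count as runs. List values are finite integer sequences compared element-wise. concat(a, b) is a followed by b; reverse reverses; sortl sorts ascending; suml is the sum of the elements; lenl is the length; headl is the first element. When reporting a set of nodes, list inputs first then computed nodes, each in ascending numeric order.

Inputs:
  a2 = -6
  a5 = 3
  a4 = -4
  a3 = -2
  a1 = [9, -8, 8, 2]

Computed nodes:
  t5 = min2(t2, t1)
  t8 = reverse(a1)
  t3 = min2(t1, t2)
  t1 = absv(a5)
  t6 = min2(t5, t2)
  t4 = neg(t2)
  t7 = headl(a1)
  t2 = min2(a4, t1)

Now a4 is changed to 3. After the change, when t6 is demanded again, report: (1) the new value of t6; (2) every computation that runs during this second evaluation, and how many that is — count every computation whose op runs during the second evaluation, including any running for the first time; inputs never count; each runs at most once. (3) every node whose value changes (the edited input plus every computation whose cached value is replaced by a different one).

Initial pass — values computed on the first demand:
  t1 = absv(3) = 3
  t2 = min2(-4, 3) = -4
  t5 = min2(-4, 3) = -4
  t6 = min2(-4, -4) = -4

Second demand — change propagation:
  t2: re-runs because a4 -4->3; new result 3.
  t5: re-runs because t2 -4->3; new result 3.
  t6: re-runs because t5 -4->3; t2 -4->3; new result 3.

t6 now evaluates to 3.
Run set: t2, t5, t6 (3 run).
Changed values: a4, t2, t5, t6.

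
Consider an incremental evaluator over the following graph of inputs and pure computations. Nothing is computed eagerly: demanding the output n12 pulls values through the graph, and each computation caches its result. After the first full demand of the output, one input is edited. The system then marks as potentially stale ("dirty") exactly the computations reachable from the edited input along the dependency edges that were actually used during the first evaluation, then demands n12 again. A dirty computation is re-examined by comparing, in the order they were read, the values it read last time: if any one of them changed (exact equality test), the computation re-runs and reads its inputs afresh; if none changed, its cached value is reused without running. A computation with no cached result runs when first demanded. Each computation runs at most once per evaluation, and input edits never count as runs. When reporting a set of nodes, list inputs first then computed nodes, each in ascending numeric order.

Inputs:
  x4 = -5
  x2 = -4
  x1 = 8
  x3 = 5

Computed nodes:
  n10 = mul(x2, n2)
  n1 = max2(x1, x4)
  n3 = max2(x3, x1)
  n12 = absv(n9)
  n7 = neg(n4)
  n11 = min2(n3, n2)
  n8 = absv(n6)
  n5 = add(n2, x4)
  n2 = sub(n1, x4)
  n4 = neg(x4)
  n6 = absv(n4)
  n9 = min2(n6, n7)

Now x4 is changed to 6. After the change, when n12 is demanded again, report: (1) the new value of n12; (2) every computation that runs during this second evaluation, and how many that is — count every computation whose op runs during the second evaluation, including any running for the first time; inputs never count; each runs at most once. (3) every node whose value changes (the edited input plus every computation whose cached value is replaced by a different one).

Initial pass — values computed on the first demand:
  n4 = neg(-5) = 5
  n6 = absv(5) = 5
  n7 = neg(5) = -5
  n9 = min2(5, -5) = -5
  n12 = absv(-5) = 5

Second demand — change propagation:
  n4: re-runs because x4 -5->6; new result -6.
  n6: re-runs because n4 5->-6; new result 6.
  n7: re-runs because n4 5->-6; new result 6.
  n9: re-runs because n6 5->6; n7 -5->6; new result 6.
  n12: re-runs because n9 -5->6; new result 6.

n12 now evaluates to 6.
Run set: n4, n6, n7, n9, n12 (5 run).
Changed values: x4, n4, n6, n7, n9, n12.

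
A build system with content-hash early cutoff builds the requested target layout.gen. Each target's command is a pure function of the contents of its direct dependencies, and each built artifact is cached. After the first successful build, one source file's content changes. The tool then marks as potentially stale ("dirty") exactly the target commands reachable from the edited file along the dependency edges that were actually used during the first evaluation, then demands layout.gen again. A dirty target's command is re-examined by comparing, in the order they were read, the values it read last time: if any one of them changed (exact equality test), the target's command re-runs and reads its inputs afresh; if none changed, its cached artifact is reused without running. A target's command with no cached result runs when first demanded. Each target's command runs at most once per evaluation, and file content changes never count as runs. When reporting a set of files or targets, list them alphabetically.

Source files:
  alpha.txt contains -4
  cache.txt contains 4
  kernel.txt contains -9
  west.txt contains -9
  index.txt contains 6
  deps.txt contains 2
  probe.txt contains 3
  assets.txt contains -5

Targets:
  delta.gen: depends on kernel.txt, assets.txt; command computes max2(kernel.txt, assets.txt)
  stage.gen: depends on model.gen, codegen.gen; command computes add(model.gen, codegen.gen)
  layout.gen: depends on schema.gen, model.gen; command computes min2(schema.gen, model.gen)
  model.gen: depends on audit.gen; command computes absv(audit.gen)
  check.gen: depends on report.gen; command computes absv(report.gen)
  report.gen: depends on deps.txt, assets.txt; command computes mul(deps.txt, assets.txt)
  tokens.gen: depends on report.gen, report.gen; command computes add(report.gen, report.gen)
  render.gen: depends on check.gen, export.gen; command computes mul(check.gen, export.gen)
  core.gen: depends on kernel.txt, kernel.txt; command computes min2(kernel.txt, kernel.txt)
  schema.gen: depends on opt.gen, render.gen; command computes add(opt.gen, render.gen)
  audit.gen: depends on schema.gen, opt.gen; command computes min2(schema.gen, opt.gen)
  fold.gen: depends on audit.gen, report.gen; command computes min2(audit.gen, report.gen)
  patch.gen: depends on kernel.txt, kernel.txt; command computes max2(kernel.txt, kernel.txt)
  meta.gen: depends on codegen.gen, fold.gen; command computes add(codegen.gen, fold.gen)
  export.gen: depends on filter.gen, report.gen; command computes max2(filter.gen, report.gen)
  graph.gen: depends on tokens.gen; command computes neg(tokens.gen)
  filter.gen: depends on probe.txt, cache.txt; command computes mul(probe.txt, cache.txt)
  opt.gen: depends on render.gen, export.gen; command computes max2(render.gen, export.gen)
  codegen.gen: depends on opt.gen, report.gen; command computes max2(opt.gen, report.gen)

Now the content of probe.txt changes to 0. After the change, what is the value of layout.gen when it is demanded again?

New value of layout.gen: 0.

First evaluation (everything demanded from the output):
  filter.gen = mul(3, 4) = 12
  report.gen = mul(2, -5) = -10
  check.gen = absv(-10) = 10
  export.gen = max2(12, -10) = 12
  render.gen = mul(10, 12) = 120
  opt.gen = max2(120, 12) = 120
  schema.gen = add(120, 120) = 240
  audit.gen = min2(240, 120) = 120
  model.gen = absv(120) = 120
  layout.gen = min2(240, 120) = 120

Propagation after the edit:
  filter.gen: runs — probe.txt 3->0; result 0.
  export.gen: runs — filter.gen 12->0; result 0.
  render.gen: runs — export.gen 12->0; result 0.
  opt.gen: runs — render.gen 120->0; export.gen 12->0; result 0.
  schema.gen: runs — opt.gen 120->0; render.gen 120->0; result 0.
  audit.gen: runs — schema.gen 240->0; opt.gen 120->0; result 0.
  model.gen: runs — audit.gen 120->0; result 0.
  layout.gen: runs — schema.gen 240->0; model.gen 120->0; result 0.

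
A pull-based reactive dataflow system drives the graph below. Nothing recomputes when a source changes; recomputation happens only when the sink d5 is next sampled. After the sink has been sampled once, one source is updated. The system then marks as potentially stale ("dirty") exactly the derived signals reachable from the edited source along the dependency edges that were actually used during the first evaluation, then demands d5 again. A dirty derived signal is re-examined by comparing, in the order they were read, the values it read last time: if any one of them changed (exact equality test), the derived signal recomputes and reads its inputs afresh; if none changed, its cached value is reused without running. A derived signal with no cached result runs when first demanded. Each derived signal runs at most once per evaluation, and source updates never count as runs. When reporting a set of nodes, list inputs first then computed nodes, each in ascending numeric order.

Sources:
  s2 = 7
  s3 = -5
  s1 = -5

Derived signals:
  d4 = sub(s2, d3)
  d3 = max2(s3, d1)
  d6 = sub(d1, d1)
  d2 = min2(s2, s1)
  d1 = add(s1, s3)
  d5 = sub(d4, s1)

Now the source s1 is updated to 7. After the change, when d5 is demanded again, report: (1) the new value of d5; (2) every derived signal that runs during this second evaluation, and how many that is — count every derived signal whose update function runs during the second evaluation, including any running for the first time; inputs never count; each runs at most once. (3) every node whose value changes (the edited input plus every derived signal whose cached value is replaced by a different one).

New value of d5: -2.
Derived signals that run: d1, d3, d4, d5 — 4 in total.
Values that change: s1, d1, d3, d4, d5.

First evaluation (everything demanded from the output):
  d1 = add(-5, -5) = -10
  d3 = max2(-5, -10) = -5
  d4 = sub(7, -5) = 12
  d5 = sub(12, -5) = 17

Propagation after the edit:
  d1: runs — s1 -5->7; result 2.
  d3: runs — d1 -10->2; result 2.
  d4: runs — d3 -5->2; result 5.
  d5: runs — d4 12->5; s1 -5->7; result -2.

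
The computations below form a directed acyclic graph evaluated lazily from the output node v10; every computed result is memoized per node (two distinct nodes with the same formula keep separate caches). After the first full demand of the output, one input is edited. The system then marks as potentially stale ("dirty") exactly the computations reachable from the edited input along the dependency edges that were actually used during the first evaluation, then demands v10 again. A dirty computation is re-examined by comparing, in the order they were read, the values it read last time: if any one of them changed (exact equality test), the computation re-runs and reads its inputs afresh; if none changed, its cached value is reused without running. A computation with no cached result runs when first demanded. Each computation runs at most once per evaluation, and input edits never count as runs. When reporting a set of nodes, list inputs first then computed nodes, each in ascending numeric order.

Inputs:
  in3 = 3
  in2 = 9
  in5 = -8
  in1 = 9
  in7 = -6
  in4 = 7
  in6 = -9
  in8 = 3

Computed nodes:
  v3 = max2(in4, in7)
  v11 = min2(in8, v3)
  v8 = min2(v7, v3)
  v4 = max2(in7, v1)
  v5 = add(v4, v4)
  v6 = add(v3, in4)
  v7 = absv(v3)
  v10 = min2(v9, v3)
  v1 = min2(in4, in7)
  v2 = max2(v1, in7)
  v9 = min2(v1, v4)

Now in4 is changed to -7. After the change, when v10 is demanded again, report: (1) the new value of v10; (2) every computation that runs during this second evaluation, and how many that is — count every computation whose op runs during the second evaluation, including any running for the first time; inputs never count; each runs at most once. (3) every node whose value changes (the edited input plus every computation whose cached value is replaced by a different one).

Demanding v10 again yields -7.
5 computations run: v1, v3, v4, v9, v10.
The nodes whose values change: in4, v1, v3, v9, v10.

First demand of the output computes:
  v1 = min2(7, -6) = -6
  v3 = max2(7, -6) = 7
  v4 = max2(-6, -6) = -6
  v9 = min2(-6, -6) = -6
  v10 = min2(-6, 7) = -6

After the edit, cleaning proceeds:
  v1: a read changed (in4 7->-7) — executes, giving -7.
  v3: a read changed (in4 7->-7) — executes, giving -6.
  v4: a read changed (v1 -6->-7) — executes, giving -6 — identical to its old value.
  v9: a read changed (v1 -6->-7) — executes, giving -7.
  v10: a read changed (v9 -6->-7; v3 7->-6) — executes, giving -7.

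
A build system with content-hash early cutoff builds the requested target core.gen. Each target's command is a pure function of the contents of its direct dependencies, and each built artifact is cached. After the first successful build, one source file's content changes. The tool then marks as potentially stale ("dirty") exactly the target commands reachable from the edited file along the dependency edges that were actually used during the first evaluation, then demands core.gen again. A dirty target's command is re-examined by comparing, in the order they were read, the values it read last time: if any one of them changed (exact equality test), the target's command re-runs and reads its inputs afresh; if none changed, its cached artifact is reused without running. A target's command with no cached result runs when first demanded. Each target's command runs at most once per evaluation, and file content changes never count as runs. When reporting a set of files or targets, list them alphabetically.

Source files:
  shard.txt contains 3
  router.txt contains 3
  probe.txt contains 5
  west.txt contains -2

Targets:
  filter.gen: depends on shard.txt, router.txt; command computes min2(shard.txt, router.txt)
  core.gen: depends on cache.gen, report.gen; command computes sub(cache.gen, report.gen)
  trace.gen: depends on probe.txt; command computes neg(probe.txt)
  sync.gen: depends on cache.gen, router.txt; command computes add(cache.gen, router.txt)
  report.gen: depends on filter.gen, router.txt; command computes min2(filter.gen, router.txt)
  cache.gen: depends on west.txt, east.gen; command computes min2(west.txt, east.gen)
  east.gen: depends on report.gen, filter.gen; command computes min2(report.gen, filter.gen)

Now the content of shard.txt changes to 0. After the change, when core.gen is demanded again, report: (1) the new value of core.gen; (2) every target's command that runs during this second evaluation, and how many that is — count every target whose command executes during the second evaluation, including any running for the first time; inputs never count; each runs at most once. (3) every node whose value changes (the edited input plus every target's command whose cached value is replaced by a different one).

New value of core.gen: -2.
Target commands that run: cache.gen, core.gen, east.gen, filter.gen, report.gen — 5 in total.
Values that change: core.gen, east.gen, filter.gen, report.gen, shard.txt.

First evaluation (everything demanded from the output):
  filter.gen = min2(3, 3) = 3
  report.gen = min2(3, 3) = 3
  east.gen = min2(3, 3) = 3
  cache.gen = min2(-2, 3) = -2
  core.gen = sub(-2, 3) = -5

Propagation after the edit:
  filter.gen: runs — shard.txt 3->0; result 0.
  report.gen: runs — filter.gen 3->0; result 0.
  east.gen: runs — report.gen 3->0; filter.gen 3->0; result 0.
  cache.gen: runs — east.gen 3->0; result -2 (same value as before).
  core.gen: runs — report.gen 3->0; result -2.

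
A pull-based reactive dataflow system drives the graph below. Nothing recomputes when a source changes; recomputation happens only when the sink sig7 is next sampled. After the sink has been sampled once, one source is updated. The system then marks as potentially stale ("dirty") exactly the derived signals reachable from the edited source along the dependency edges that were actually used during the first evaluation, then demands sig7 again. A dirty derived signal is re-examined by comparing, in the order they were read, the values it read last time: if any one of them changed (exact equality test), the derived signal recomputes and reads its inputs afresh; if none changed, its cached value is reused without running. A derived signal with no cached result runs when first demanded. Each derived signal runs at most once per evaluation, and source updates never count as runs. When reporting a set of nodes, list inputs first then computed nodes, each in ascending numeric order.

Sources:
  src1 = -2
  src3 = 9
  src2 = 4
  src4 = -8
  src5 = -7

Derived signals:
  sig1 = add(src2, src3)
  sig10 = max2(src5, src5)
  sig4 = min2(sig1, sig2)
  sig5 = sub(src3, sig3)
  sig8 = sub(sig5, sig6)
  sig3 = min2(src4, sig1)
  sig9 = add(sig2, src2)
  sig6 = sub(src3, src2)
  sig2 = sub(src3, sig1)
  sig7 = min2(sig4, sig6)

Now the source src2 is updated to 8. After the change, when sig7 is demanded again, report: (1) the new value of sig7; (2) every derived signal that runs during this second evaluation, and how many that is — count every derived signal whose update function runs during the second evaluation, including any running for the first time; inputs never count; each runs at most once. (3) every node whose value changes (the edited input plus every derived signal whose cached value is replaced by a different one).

New value of sig7: -8.
Derived signals that run: sig1, sig2, sig4, sig6, sig7 — 5 in total.
Values that change: src2, sig1, sig2, sig4, sig6, sig7.

First evaluation (everything demanded from the output):
  sig1 = add(4, 9) = 13
  sig2 = sub(9, 13) = -4
  sig4 = min2(13, -4) = -4
  sig6 = sub(9, 4) = 5
  sig7 = min2(-4, 5) = -4

Propagation after the edit:
  sig1: runs — src2 4->8; result 17.
  sig2: runs — sig1 13->17; result -8.
  sig4: runs — sig1 13->17; sig2 -4->-8; result -8.
  sig6: runs — src2 4->8; result 1.
  sig7: runs — sig4 -4->-8; sig6 5->1; result -8.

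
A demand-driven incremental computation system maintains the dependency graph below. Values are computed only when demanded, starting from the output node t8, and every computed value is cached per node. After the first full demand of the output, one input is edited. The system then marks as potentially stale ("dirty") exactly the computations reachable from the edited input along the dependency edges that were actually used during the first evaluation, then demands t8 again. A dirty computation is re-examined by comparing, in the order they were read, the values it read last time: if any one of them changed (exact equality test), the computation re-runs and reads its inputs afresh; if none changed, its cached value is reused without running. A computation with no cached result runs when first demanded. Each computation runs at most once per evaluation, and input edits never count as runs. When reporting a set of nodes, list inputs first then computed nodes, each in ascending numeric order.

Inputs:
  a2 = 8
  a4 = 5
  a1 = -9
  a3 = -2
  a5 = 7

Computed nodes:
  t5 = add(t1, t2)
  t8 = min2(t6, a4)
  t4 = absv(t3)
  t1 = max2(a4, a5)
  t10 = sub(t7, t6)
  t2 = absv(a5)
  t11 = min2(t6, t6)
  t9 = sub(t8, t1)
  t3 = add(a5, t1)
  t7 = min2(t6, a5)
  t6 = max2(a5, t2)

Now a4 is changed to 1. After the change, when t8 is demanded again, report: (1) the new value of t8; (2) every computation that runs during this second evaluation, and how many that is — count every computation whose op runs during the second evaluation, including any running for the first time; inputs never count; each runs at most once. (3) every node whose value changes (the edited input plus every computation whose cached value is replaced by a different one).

New value of t8: 1.
Computations that run: t8 — 1 in total.
Values that change: a4, t8.

First evaluation (everything demanded from the output):
  t2 = absv(7) = 7
  t6 = max2(7, 7) = 7
  t8 = min2(7, 5) = 5

Propagation after the edit:
  t8: runs — a4 5->1; result 1.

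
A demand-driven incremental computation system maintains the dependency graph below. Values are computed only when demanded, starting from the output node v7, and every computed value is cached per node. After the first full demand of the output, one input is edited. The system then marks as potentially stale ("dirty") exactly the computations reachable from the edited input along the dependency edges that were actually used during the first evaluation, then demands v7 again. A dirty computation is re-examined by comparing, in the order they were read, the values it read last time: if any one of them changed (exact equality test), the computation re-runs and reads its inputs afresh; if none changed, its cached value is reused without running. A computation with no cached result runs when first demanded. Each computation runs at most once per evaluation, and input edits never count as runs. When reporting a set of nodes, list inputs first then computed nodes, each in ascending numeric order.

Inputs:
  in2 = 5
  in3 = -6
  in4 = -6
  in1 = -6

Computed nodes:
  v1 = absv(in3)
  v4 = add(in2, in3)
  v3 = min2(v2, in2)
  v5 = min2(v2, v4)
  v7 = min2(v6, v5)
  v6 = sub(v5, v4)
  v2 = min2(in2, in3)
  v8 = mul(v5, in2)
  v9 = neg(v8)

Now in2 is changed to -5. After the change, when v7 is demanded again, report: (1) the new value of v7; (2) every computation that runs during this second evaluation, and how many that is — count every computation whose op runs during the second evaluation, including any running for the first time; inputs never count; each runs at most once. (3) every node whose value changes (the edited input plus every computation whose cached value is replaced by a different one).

New value of v7: -11.
Computations that run: v2, v4, v5, v6, v7 — 5 in total.
Values that change: in2, v4, v5, v6, v7.

First evaluation (everything demanded from the output):
  v2 = min2(5, -6) = -6
  v4 = add(5, -6) = -1
  v5 = min2(-6, -1) = -6
  v6 = sub(-6, -1) = -5
  v7 = min2(-5, -6) = -6

Propagation after the edit:
  v2: runs — in2 5->-5; result -6 (same value as before).
  v4: runs — in2 5->-5; result -11.
  v5: runs — v4 -1->-11; result -11.
  v6: runs — v5 -6->-11; v4 -1->-11; result 0.
  v7: runs — v6 -5->0; v5 -6->-11; result -11.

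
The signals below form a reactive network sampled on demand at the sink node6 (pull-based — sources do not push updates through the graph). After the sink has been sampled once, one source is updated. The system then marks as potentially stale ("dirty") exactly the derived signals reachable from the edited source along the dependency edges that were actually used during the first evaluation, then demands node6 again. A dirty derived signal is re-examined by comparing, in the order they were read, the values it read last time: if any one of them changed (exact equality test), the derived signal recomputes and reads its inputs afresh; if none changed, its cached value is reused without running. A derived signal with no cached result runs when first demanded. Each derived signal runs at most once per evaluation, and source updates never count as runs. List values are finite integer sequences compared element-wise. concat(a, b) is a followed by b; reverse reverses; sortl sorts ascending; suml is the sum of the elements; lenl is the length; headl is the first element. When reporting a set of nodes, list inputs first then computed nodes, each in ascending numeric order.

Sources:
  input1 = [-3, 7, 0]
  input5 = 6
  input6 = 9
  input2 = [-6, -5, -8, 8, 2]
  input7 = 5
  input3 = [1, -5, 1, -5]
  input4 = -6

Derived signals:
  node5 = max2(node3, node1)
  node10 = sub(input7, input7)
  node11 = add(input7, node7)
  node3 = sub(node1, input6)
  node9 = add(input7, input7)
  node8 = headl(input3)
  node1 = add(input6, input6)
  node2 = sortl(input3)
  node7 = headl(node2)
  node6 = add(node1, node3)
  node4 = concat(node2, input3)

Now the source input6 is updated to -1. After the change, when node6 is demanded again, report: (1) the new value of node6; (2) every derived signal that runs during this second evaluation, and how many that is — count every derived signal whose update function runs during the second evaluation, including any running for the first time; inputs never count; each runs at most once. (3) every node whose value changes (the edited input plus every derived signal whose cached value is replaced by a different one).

node6 now evaluates to -3.
Run set: node1, node3, node6 (3 run).
Changed values: input6, node1, node3, node6.

Initial pass — values computed on the first demand:
  node1 = add(9, 9) = 18
  node3 = sub(18, 9) = 9
  node6 = add(18, 9) = 27

Second demand — change propagation:
  node1: re-runs because input6 9->-1; input6 9->-1; new result -2.
  node3: re-runs because node1 18->-2; input6 9->-1; new result -1.
  node6: re-runs because node1 18->-2; node3 9->-1; new result -3.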